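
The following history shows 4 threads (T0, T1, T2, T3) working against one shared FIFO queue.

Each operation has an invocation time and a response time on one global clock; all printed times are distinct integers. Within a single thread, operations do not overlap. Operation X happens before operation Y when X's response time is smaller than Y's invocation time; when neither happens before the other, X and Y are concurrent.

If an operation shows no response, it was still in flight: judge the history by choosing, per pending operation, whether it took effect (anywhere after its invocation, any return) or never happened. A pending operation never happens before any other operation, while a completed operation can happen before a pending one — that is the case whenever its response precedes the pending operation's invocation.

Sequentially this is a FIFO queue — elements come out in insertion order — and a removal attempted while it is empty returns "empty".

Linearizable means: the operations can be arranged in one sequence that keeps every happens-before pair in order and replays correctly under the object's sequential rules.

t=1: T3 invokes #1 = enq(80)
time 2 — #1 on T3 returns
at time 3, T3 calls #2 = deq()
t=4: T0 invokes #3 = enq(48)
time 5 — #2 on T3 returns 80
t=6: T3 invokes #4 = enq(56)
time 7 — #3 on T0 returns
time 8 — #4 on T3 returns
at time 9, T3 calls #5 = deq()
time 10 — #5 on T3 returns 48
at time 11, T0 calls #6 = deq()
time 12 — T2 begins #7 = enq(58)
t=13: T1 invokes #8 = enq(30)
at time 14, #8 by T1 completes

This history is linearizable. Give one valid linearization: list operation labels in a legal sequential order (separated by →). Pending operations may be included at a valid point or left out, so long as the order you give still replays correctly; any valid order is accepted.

#1 → #2 → #3 → #4 → #5 → #6 → #7 → #8

step 1: #1 enq(80) — queue <80>
step 2: #2 deq() → 80 — queue <>
step 3: #3 enq(48) — queue <48>
step 4: #4 enq(56) — queue <48,56>
step 5: #5 deq() → 48 — queue <56>
step 6: #6 deq() (pending, included) — queue <>
step 7: #7 enq(58) (pending, included) — queue <58>
step 8: #8 enq(30) — queue <58,30>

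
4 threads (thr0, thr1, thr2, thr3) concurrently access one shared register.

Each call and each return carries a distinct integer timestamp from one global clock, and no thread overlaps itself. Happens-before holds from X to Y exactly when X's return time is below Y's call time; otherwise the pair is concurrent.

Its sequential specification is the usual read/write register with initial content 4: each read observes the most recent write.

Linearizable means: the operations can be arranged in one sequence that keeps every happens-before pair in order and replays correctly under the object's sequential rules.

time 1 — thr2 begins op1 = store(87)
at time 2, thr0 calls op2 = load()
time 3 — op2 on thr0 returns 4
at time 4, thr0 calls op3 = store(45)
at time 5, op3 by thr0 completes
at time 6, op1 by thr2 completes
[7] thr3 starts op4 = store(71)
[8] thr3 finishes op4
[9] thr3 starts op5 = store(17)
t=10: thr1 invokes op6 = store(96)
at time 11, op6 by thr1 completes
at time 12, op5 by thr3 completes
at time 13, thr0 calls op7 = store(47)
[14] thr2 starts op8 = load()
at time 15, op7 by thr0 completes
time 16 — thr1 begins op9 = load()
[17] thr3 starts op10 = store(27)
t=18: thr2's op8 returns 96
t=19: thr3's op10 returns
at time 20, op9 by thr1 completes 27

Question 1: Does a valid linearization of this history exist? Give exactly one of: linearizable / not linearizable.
linearizable

a witness: op2, op1, op3, op4, op5, op6, op8, op7, op10, op9
after step 1 (op2 load() → 4): value 4
after step 2 (op1 store(87)): value 87
after step 3 (op3 store(45)): value 45
after step 4 (op4 store(71)): value 71
after step 5 (op5 store(17)): value 17
after step 6 (op6 store(96)): value 96
after step 7 (op8 load() → 96): value 96
after step 8 (op7 store(47)): value 47
after step 9 (op10 store(27)): value 27
after step 10 (op9 load() → 27): value 27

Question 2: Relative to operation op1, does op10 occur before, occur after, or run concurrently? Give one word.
after

op10 spans [17,19], op1 spans [1,6]
resp(op1)=6 < inv(op10)=17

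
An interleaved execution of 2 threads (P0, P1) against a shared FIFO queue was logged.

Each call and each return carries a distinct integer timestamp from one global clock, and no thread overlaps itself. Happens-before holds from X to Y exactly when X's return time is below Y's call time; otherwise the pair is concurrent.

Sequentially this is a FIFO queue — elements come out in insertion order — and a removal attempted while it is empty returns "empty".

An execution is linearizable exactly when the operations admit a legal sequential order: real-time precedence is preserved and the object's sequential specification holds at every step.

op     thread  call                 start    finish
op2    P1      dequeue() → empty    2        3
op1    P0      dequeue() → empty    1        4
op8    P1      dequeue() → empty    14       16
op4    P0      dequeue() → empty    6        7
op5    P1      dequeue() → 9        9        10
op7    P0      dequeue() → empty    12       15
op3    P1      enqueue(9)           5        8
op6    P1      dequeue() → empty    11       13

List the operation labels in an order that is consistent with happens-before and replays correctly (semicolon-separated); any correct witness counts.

op1; op2; op4; op3; op5; op6; op7; op8

after step 1 (op1 dequeue() → empty): queue <>
after step 2 (op2 dequeue() → empty): queue <>
after step 3 (op4 dequeue() → empty): queue <>
after step 4 (op3 enqueue(9)): queue <9>
after step 5 (op5 dequeue() → 9): queue <>
after step 6 (op6 dequeue() → empty): queue <>
after step 7 (op7 dequeue() → empty): queue <>
after step 8 (op8 dequeue() → empty): queue <>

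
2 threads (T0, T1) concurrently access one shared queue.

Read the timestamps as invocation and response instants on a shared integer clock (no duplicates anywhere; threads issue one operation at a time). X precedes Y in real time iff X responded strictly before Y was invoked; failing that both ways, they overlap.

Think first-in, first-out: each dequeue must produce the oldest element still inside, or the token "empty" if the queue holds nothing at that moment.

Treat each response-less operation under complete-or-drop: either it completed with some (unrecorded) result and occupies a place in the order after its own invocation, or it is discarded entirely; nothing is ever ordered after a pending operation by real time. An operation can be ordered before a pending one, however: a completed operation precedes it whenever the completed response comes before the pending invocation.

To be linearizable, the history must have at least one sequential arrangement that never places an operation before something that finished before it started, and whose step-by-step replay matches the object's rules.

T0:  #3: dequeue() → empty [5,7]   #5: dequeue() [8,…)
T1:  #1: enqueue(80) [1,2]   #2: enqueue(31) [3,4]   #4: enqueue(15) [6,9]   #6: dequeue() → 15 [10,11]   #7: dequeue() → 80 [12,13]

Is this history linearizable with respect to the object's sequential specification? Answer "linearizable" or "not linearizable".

not linearizable

cut after 6 events: linearizable; cut after 7 events (#3 responds, time 7): not linearizable
the completed operations (3 total) allow one real-time order; the queue replay rejects it
completion choices over the 1 pending operation (#4) were checked; none helps
take #1, #2, #3 (pending dropped): step 3 already fails, because #3 dequeue() → empty cannot occur there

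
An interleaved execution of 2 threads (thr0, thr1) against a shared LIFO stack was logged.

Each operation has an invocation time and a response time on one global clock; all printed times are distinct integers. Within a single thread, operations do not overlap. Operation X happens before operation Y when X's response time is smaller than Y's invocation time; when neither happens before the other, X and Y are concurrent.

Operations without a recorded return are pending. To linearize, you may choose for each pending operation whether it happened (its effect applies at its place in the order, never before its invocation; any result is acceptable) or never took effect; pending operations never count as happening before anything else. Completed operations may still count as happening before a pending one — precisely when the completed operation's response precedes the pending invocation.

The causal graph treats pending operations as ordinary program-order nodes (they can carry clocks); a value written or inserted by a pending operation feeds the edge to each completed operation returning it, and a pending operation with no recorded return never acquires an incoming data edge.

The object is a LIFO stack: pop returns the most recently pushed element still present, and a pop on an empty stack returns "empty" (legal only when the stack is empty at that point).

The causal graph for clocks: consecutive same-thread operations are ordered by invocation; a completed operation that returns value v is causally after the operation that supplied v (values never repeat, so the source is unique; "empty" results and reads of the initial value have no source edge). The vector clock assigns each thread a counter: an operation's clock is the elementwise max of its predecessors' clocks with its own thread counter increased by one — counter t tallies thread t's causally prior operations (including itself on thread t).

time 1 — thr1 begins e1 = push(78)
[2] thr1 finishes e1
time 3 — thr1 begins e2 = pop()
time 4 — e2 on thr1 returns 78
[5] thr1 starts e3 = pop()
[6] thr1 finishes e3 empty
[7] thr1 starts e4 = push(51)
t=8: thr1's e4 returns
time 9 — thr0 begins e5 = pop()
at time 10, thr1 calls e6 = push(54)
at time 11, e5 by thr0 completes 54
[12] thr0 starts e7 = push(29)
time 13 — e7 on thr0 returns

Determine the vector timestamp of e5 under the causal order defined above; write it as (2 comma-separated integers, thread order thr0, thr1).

e1 (invocation 1): nothing precedes it; thr1's component alone gives (0, 1)
e2, invoked 3, takes VC(e1)=(0, 1) under max, adds 1 for thr1 → (0, 2)
e3, invoked 5, takes VC(e2)=(0, 2) under max, adds 1 for thr1 → (0, 3)
e4, invoked 7, takes VC(e3)=(0, 3) under max, adds 1 for thr1 → (0, 4)
e6, invoked 10, takes VC(e4)=(0, 4) under max, adds 1 for thr1 → (0, 5)
e5, invoked 9, takes VC(e6)=(0, 5) under max, adds 1 for thr0 → (1, 5)
e7, invoked 12, takes VC(e5)=(1, 5) under max, adds 1 for thr0 → (2, 5)
target: VC(e5) = (1, 5)

(1, 5)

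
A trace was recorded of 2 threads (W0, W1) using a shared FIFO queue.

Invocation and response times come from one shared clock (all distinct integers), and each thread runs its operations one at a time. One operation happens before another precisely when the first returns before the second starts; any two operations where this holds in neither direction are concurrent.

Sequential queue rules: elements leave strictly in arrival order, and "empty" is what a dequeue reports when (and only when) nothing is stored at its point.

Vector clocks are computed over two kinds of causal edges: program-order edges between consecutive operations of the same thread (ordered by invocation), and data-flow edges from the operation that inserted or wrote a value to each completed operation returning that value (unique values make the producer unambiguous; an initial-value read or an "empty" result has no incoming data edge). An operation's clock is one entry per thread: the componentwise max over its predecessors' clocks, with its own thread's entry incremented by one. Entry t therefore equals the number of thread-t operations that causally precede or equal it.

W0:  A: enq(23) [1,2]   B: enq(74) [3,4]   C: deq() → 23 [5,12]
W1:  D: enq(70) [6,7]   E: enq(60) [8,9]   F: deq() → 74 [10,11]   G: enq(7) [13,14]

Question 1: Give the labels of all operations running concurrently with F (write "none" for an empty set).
overlap test against F [10,11]: concurrent iff the interval meets 10..11
A [1,2]: before
B [3,4]: before
C [5,12]: concurrent
D [6,7]: before
E [8,9]: before
G [13,14]: after

C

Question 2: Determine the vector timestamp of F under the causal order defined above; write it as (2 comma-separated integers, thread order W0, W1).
D (invocation 6): nothing precedes it; W1's component alone gives (0, 1)
A (invocation 1): nothing precedes it; W0's component alone gives (1, 0)
VC(E, invoked at 8): max of VC(D)=(0, 1), then +1 on thread W1 → (0, 2)
VC(B, invoked at 3): max of VC(A)=(1, 0), then +1 on thread W0 → (2, 0)
VC(C, invoked at 5): max of VC(A)=(1, 0), VC(B)=(2, 0), then +1 on thread W0 → (3, 0)
VC(F, invoked at 10): max of VC(B)=(2, 0), VC(E)=(0, 2), then +1 on thread W1 → (2, 3)
VC(G, invoked at 13): max of VC(F)=(2, 3), then +1 on thread W1 → (2, 4)
target: VC(F) = (2, 3)

(2, 3)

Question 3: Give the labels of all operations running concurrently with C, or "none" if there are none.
C spans [5,12]; an op avoiding the whole window 5..12 is ordered, any other is concurrent
A [1,2]: before
B [3,4]: before
D [6,7]: concurrent
E [8,9]: concurrent
F [10,11]: concurrent
G [13,14]: after

D, E, F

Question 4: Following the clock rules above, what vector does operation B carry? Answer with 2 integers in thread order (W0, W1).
D, invoked 6, has no incoming edges; only W1's bump applies → (0, 1)
A, invoked 1, has no incoming edges; only W0's bump applies → (1, 0)
E, invoked 8, takes VC(D)=(0, 1) under max, adds 1 for W1 → (0, 2)
B, invoked 3, takes VC(A)=(1, 0) under max, adds 1 for W0 → (2, 0)
C, invoked 5, takes VC(A)=(1, 0), VC(B)=(2, 0) under max, adds 1 for W0 → (3, 0)
F, invoked 10, takes VC(B)=(2, 0), VC(E)=(0, 2) under max, adds 1 for W1 → (2, 3)
G, invoked 13, takes VC(F)=(2, 3) under max, adds 1 for W1 → (2, 4)
target: VC(B) = (2, 0)

(2, 0)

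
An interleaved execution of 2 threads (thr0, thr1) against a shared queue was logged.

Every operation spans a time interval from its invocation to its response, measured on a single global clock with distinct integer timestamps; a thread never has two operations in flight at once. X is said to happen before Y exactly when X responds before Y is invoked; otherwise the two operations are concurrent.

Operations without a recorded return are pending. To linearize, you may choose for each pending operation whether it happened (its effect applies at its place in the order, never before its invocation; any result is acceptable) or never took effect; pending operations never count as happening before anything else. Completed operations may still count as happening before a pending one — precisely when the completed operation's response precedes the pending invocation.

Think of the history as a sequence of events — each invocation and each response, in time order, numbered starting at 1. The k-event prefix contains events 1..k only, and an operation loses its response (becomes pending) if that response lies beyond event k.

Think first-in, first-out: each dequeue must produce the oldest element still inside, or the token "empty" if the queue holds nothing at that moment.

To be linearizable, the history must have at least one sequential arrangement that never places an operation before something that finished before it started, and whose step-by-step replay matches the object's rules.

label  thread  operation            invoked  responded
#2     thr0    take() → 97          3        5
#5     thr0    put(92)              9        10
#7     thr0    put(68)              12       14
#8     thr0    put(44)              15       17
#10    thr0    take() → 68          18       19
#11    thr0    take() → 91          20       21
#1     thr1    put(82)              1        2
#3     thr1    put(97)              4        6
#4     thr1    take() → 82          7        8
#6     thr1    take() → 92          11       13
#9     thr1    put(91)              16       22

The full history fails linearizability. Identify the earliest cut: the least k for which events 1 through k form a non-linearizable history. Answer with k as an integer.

5

events 1..4 are linearizable, e.g. via #1:
after step 1 (#1 put(82)): queue <82>
once event 5 joins (#2's response, time 5), exhaustive search finds no witness
no completion choice of the 1 pending operation (#3) rescues it — every subset was tried
take #1, #2 (pending dropped): step 2 already fails, because #2 take() → 97 cannot occur there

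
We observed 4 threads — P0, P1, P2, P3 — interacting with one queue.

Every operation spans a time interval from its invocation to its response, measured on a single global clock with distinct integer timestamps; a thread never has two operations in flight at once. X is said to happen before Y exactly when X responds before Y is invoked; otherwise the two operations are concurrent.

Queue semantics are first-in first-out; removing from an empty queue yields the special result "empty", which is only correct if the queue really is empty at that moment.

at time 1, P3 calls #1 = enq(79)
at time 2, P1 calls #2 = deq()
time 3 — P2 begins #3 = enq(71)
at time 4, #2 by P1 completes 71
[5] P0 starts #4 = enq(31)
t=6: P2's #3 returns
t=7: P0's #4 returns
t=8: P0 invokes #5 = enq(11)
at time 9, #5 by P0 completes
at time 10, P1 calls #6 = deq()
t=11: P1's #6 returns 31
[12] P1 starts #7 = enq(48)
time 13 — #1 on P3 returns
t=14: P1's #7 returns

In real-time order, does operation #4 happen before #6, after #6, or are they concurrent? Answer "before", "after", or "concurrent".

before

#4 spans [5,7], #6 spans [10,11]
resp(#4)=7 < inv(#6)=10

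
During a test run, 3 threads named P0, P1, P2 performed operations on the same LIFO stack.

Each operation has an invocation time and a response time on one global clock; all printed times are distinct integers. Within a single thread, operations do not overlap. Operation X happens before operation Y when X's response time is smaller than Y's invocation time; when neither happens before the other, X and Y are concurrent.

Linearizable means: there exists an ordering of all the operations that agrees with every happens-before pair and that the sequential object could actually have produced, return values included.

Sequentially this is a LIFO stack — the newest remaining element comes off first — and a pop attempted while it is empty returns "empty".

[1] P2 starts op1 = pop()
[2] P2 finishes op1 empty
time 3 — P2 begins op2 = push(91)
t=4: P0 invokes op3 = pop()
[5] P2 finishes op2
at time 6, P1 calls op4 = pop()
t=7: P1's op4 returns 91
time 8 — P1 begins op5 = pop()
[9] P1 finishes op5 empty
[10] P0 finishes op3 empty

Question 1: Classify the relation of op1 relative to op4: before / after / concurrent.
op1 spans [1,2], op4 spans [6,7]
resp(op1)=2 < inv(op4)=6

before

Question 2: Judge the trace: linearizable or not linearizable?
one valid linearization: op1, op2, op4, op3, op5
1. op1 pop() → empty, leaving stack <>
2. op2 push(91), leaving stack <91>
3. op4 pop() → 91, leaving stack <>
4. op3 pop() → empty, leaving stack <>
5. op5 pop() → empty, leaving stack <>

linearizable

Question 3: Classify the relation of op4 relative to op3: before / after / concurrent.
op4 spans [6,7], op3 spans [4,10]
the intervals overlap in both directions

concurrent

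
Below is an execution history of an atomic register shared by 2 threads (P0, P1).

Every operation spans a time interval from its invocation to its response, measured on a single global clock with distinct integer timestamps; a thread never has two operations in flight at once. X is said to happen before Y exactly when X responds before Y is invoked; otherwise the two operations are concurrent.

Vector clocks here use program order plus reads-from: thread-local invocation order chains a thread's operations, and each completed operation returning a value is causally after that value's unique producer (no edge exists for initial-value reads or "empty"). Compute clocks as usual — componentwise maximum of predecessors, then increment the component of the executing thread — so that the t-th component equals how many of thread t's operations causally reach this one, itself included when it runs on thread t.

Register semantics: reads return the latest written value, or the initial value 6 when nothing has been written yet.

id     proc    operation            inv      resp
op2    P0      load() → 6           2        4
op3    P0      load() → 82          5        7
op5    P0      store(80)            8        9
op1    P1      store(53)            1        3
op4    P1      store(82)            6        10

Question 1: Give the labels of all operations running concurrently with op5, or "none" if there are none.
overlap test against op5 [8,9]: concurrent iff the interval meets 8..9
op1 [1,3]: before
op2 [2,4]: before
op3 [5,7]: before
op4 [6,10]: concurrent

op4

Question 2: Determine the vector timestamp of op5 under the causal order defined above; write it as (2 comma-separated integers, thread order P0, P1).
no predecessors for op1 (invoked 1): P1 increments from zero → (0, 1)
no predecessors for op2 (invoked 2): P0 increments from zero → (1, 0)
op4, invoked 6, takes VC(op1)=(0, 1) under max, adds 1 for P1 → (0, 2)
op3, invoked 5, takes VC(op2)=(1, 0), VC(op4)=(0, 2) under max, adds 1 for P0 → (2, 2)
op5, invoked 8, takes VC(op3)=(2, 2) under max, adds 1 for P0 → (3, 2)
target: VC(op5) = (3, 2)

(3, 2)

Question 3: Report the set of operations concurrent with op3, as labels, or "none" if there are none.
op3 spans [5,7]: anything still running between times 5 and 7 counts as concurrent
op1 [1,3]: before
op2 [2,4]: before
op4 [6,10]: concurrent
op5 [8,9]: after

op4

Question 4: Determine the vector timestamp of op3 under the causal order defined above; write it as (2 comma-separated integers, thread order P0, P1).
op1, invoked 1, has no incoming edges; only P1's bump applies → (0, 1)
op2, invoked 2, has no incoming edges; only P0's bump applies → (1, 0)
invoked at 6, op4 merges VC(op1)=(0, 1) and bumps P1's slot → (0, 2)
invoked at 5, op3 merges VC(op2)=(1, 0), VC(op4)=(0, 2) and bumps P0's slot → (2, 2)
invoked at 8, op5 merges VC(op3)=(2, 2) and bumps P0's slot → (3, 2)
target: VC(op3) = (2, 2)

(2, 2)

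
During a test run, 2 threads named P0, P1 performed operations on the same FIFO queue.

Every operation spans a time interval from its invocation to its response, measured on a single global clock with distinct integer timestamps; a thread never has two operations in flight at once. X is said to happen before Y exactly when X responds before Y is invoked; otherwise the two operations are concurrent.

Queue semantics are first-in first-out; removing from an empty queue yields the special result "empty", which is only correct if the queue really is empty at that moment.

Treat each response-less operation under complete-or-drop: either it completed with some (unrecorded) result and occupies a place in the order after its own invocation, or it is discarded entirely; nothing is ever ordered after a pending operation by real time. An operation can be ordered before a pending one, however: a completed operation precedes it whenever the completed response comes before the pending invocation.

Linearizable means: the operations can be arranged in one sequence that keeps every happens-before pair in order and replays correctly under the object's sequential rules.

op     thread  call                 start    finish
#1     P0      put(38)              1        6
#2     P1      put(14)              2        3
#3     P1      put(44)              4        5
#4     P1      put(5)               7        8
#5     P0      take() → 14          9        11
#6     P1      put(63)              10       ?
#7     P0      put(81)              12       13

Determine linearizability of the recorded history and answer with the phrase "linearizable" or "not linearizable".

linearizable

one valid linearization: #2, #1, #3, #4, #5, #6, #7
1. #2 put(14), leaving queue <14>
2. #1 put(38), leaving queue <14,38>
3. #3 put(44), leaving queue <14,38,44>
4. #4 put(5), leaving queue <14,38,44,5>
5. #5 take() → 14, leaving queue <38,44,5>
6. #6 put(63) (pending, included), leaving queue <38,44,5,63>
7. #7 put(81), leaving queue <38,44,5,63,81>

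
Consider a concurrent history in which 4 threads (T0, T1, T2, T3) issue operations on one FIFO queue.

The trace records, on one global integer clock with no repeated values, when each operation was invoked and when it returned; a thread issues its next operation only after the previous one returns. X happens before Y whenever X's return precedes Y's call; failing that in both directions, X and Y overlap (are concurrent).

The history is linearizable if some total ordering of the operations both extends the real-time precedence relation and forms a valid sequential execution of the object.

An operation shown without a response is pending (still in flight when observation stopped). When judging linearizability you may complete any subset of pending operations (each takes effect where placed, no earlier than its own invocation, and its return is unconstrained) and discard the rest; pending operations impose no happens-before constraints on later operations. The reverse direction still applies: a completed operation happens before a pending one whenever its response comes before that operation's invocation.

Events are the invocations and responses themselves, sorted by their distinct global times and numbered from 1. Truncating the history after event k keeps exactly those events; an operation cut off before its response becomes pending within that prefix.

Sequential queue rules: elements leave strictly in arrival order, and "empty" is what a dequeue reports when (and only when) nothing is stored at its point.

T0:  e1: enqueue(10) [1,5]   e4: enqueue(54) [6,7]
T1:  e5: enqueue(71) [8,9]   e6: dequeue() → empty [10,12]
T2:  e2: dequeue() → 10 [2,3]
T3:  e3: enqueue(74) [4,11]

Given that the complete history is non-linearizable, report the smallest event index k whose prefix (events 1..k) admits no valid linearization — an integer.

events 1..11 are linearizable; a witness order is e1, e2, e3, e4, e5:
step 1: e1 enqueue(10) — queue <10>
step 2: e2 dequeue() → 10 — queue <>
step 3: e3 enqueue(74) — queue <74>
step 4: e4 enqueue(54) — queue <74,54>
step 5: e5 enqueue(71) — queue <74,54,71>
include event 12 — e6 responding at 12 — and every candidate order breaks
one such order, e1, e2, e3, e4, e5, e6, breaks at step 6 where e6 dequeue() → empty is illegal
one such order, e1, e2, e4, e3, e5, e6, breaks at step 6 where e6 dequeue() → empty is illegal

12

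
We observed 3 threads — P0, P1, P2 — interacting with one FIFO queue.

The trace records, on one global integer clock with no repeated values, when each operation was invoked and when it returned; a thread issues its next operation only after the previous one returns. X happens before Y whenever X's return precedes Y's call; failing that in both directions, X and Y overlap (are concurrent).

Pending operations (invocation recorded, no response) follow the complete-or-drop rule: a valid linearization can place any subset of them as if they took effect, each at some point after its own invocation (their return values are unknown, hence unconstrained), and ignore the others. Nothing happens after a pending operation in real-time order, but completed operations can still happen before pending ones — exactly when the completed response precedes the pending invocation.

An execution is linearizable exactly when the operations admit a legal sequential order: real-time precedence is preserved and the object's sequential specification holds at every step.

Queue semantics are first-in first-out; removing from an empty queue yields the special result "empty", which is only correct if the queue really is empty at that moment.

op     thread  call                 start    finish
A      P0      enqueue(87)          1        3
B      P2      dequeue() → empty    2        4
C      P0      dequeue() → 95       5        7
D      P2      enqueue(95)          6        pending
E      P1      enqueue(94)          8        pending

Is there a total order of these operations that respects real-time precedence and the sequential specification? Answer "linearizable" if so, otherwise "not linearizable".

not linearizable

the violation lands at event 7, C's response at time 7: events 1..6 linearize, events 1..7 do not
no legal order exists: 2 real-time-consistent candidates over 3 completed FIFO queue operations, all rejected
no escape via the 1 pending operation (D): every completion choice fails
one such order, A, B, C (pending dropped), breaks at step 2 where B dequeue() → empty is illegal
one such order, B, A, C (pending dropped), breaks at step 3 where C dequeue() → 95 is illegal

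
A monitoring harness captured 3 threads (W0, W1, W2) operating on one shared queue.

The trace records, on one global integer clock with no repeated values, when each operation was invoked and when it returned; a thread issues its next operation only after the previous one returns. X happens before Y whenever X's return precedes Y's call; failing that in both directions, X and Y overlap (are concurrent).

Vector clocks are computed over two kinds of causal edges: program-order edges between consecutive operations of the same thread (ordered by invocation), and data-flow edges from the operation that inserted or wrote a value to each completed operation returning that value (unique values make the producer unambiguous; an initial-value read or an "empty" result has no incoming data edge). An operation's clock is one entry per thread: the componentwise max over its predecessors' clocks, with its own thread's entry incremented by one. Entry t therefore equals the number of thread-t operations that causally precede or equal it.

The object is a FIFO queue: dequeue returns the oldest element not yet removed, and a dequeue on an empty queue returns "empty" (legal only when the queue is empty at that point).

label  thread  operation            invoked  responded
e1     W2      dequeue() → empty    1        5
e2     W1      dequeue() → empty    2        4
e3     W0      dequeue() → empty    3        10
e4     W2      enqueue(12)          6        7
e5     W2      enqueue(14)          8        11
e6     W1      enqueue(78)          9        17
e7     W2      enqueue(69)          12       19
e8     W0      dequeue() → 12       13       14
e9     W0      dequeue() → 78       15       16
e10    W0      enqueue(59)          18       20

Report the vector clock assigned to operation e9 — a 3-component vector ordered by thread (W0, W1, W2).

no predecessors for e1 (invoked 1): W2 increments from zero → (0, 0, 1)
no predecessors for e2 (invoked 2): W1 increments from zero → (0, 1, 0)
no predecessors for e3 (invoked 3): W0 increments from zero → (1, 0, 0)
e4, invoked 6, takes VC(e1)=(0, 0, 1) under max, adds 1 for W2 → (0, 0, 2)
e6, invoked 9, takes VC(e2)=(0, 1, 0) under max, adds 1 for W1 → (0, 2, 0)
e5, invoked 8, takes VC(e4)=(0, 0, 2) under max, adds 1 for W2 → (0, 0, 3)
e7, invoked 12, takes VC(e5)=(0, 0, 3) under max, adds 1 for W2 → (0, 0, 4)
e8, invoked 13, takes VC(e3)=(1, 0, 0), VC(e4)=(0, 0, 2) under max, adds 1 for W0 → (2, 0, 2)
e9, invoked 15, takes VC(e6)=(0, 2, 0), VC(e8)=(2, 0, 2) under max, adds 1 for W0 → (3, 2, 2)
e10, invoked 18, takes VC(e9)=(3, 2, 2) under max, adds 1 for W0 → (4, 2, 2)
target: VC(e9) = (3, 2, 2)

(3, 2, 2)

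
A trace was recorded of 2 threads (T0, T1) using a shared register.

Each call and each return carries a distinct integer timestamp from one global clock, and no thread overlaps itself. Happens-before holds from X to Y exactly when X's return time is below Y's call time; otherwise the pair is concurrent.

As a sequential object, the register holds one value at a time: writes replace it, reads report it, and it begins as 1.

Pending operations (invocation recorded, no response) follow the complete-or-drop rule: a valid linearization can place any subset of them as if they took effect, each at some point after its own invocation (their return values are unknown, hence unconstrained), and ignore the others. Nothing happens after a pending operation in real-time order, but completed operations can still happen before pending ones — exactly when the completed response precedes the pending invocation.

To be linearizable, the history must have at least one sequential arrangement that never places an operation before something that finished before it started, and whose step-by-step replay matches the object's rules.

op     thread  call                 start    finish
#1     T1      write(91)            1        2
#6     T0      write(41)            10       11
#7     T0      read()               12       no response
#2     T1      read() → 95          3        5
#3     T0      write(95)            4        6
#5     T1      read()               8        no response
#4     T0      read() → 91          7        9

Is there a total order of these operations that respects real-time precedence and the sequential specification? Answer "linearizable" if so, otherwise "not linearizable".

cut after 8 events: linearizable; cut after 9 events (#4 responds, time 9): not linearizable
real-time-consistent orders of the 4 completed operations: 2 — all fail the register replay
no completion choice of the 1 pending operation (#5) rescues it — every subset was tried
take #1, #2, #3, #4 (pending dropped): step 2 already fails, because #2 read() → 95 cannot occur there
take #1, #3, #2, #4 (pending dropped): step 4 already fails, because #4 read() → 91 cannot occur there

not linearizable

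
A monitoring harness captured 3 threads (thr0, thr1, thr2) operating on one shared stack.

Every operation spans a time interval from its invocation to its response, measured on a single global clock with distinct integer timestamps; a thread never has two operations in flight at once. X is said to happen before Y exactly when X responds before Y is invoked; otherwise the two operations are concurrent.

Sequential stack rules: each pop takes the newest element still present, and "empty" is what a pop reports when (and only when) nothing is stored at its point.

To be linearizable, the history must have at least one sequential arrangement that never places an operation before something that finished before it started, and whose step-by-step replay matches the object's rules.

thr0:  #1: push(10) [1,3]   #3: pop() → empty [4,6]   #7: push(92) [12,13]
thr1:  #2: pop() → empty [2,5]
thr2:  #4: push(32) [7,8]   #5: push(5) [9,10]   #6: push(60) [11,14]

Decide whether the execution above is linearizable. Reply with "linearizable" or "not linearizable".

through event 5 a valid linearization exists; event 6 (#3 responding at time 6) ends that
checked exhaustively: 3 real-time-consistent orders of 3 completed operations, zero legal stack replays
take #1, #2, #3: step 2 already fails, because #2 pop() → empty cannot occur there
take #1, #3, #2: step 2 already fails, because #3 pop() → empty cannot occur there

not linearizable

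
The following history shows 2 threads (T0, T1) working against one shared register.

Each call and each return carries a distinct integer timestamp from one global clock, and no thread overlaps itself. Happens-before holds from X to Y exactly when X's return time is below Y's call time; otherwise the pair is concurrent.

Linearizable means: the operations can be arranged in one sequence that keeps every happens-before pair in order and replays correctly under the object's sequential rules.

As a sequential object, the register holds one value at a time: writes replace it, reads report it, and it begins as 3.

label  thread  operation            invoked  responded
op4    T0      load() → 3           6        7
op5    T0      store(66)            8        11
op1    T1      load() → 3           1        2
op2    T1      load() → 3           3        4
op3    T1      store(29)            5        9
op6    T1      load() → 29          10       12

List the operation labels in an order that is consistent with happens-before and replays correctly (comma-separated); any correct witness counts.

after step 1 (op1 load() → 3): value 3
after step 2 (op2 load() → 3): value 3
after step 3 (op4 load() → 3): value 3
after step 4 (op3 store(29)): value 29
after step 5 (op6 load() → 29): value 29
after step 6 (op5 store(66)): value 66

op1, op2, op4, op3, op6, op5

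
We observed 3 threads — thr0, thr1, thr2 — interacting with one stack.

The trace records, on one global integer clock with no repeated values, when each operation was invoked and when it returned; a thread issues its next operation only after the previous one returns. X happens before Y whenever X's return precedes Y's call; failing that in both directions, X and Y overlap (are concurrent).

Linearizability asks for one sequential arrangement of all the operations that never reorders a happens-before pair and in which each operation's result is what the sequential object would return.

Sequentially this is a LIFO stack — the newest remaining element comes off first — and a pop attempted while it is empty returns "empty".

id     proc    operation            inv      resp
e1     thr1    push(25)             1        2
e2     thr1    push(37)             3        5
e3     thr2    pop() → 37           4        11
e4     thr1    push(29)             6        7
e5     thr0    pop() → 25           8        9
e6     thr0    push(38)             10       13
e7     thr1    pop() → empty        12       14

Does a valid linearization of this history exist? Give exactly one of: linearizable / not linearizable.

not linearizable

cut after 8 events: linearizable; cut after 9 events (e5 responds, time 9): not linearizable
a single order respects real time; the 4 completed stack operations fail replay along it
include/drop combinations of the 1 pending operation (e3) were all tried; none helps
one such order, e1, e2, e4, e5 (pending dropped), breaks at step 4 where e5 pop() → 25 is illegal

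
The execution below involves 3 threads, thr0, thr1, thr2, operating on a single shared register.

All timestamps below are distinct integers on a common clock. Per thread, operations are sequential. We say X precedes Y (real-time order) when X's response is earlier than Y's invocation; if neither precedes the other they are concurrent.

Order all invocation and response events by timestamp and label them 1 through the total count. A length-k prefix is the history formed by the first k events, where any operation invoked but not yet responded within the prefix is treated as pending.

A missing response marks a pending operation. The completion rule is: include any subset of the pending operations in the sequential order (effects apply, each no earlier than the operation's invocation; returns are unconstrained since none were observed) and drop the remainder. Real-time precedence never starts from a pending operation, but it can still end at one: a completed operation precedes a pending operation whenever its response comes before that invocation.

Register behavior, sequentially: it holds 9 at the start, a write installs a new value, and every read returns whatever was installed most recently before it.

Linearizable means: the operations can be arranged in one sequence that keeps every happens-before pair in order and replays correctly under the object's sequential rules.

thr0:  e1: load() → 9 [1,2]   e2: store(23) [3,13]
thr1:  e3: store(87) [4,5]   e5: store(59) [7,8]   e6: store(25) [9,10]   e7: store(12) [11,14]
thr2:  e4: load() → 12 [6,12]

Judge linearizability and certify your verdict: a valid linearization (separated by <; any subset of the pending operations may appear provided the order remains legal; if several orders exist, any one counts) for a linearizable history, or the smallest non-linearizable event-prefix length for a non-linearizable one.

step 1: e1 load() → 9 — value 9
step 2: e2 store(23) — value 23
step 3: e3 store(87) — value 87
step 4: e5 store(59) — value 59
step 5: e6 store(25) — value 25
step 6: e7 store(12) — value 12
step 7: e4 load() → 12 — value 12

linearizable — witness: e1 < e2 < e3 < e5 < e6 < e7 < e4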